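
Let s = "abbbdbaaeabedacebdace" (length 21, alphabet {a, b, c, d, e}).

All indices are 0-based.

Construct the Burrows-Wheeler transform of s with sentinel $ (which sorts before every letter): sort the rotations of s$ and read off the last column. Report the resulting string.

rank  rotation                last
    0  $abbbdbaaeabedacebdace  e
    1  aaeabedacebdace$abbbdb  b
    2  abbbdbaaeabedacebdace$  $
    3  abedacebdace$abbbdbaae  e
    4  ace$abbbdbaaeabedacebd  d
    5  acebdace$abbbdbaaeabed  d
    6  aeabedacebdace$abbbdba  a
    7  baaeabedacebdace$abbbd  d
    8  bbbdbaaeabedacebdace$a  a
    9  bbdbaaeabedacebdace$ab  b
   10  bdace$abbbdbaaeabedace  e
   11  bdbaaeabedacebdace$abb  b
   12  bedacebdace$abbbdbaaea  a
   13  ce$abbbdbaaeabedacebda  a
   14  cebdace$abbbdbaaeabeda  a
   15  dace$abbbdbaaeabedaceb  b
   16  dacebdace$abbbdbaaeabe  e
   17  dbaaeabedacebdace$abbb  b
   18  e$abbbdbaaeabedacebdac  c
   19  eabedacebdace$abbbdbaa  a
   20  ebdace$abbbdbaaeabedac  c
   21  edacebdace$abbbdbaaeab  b

eb$eddadabebaaabebcacb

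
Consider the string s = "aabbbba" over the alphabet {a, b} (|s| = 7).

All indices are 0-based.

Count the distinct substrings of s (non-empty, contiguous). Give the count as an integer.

20

rank | idx | suffix
   0 |   6 | a
   1 |   0 | aabbbba
   2 |   1 | abbbba
   3 |   5 | ba
   4 |   4 | bba
   5 |   3 | bbba
   6 |   2 | bbbba

SA = [6, 0, 1, 5, 4, 3, 2]
rank  pair      lcp
   1  s[6:],s[0:]  1  'a'
   2  s[0:],s[1:]  1  'a'
   3  s[1:],s[5:]  0  ''
   4  s[5:],s[4:]  1  'b'
   5  s[4:],s[3:]  2  'bb'
   6  s[3:],s[2:]  3  'bbb'

n(n+1)/2 = 7·8/2 = 28
Σ LCP = 0 + 1 + 1 + 0 + 1 + 2 + 3 = 8
distinct = 28 − 8 = 20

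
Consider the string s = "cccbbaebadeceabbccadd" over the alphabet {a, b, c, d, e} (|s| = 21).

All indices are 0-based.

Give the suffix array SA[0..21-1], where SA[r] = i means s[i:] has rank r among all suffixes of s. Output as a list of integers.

rank→(start, suffix):
  0 → (13, 'abbccadd')
  1 → (18, 'add')
  2 → (8, 'adeceabbccadd')
  3 → (5, 'aebadeceabbccadd')
  4 → (7, 'badeceabbccadd')
  5 → (4, 'baebadeceabbccadd')
  6 → (3, 'bbaebadeceabbccadd')
  7 → (14, 'bbccadd')
  8 → (15, 'bccadd')
  9 → (17, 'cadd')
  10 → (2, 'cbbaebadeceabbccadd')
  11 → (16, 'ccadd')
  12 → (1, 'ccbbaebadeceabbccadd')
  13 → (0, 'cccbbaebadeceabbccadd')
  14 → (11, 'ceabbccadd')
  15 → (20, 'd')
  16 → (19, 'dd')
  17 → (9, 'deceabbccadd')
  18 → (12, 'eabbccadd')
  19 → (6, 'ebadeceabbccadd')
  20 → (10, 'eceabbccadd')

[13, 18, 8, 5, 7, 4, 3, 14, 15, 17, 2, 16, 1, 0, 11, 20, 19, 9, 12, 6, 10]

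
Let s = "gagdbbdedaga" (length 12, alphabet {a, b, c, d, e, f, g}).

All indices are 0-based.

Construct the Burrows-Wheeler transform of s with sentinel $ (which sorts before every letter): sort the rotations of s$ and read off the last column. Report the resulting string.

agdgdbegbda$a

rank  rotation       last
    0  $gagdbbdedaga  a
    1  a$gagdbbdedag  g
    2  aga$gagdbbded  d
    3  agdbbdedaga$g  g
    4  bbdedaga$gagd  d
    5  bdedaga$gagdb  b
    6  daga$gagdbbde  e
    7  dbbdedaga$gag  g
    8  dedaga$gagdbb  b
    9  edaga$gagdbbd  d
   10  ga$gagdbbdeda  a
   11  gagdbbdedaga$  $
   12  gdbbdedaga$ga  a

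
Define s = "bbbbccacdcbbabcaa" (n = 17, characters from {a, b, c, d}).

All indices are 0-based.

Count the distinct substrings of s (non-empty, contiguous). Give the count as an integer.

rank→(start, suffix):
  0 → (16, 'a')
  1 → (15, 'aa')
  2 → (12, 'abcaa')
  3 → (6, 'acdcbbabcaa')
  4 → (11, 'babcaa')
  5 → (10, 'bbabcaa')
  6 → (0, 'bbbbccacdcbbabcaa')
  7 → (1, 'bbbccacdcbbabcaa')
  8 → (2, 'bbccacdcbbabcaa')
  9 → (13, 'bcaa')
  10 → (3, 'bccacdcbbabcaa')
  11 → (14, 'caa')
  12 → (5, 'cacdcbbabcaa')
  13 → (9, 'cbbabcaa')
  14 → (4, 'ccacdcbbabcaa')
  15 → (7, 'cdcbbabcaa')
  16 → (8, 'dcbbabcaa')

SA = [16, 15, 12, 6, 11, 10, 0, 1, 2, 13, 3, 14, 5, 9, 4, 7, 8]
[i] adj suffixes → lcp
  [1] 16/15 → 1 ('a')
  [2] 15/12 → 1 ('a')
  [3] 12/6 → 1 ('a')
  [4] 6/11 → 0 ('')
  [5] 11/10 → 1 ('b')
  [6] 10/0 → 2 ('bb')
  [7] 0/1 → 3 ('bbb')
  [8] 1/2 → 2 ('bb')
  [9] 2/13 → 1 ('b')
  [10] 13/3 → 2 ('bc')
  [11] 3/14 → 0 ('')
  [12] 14/5 → 2 ('ca')
  [13] 5/9 → 1 ('c')
  [14] 9/4 → 1 ('c')
  [15] 4/7 → 1 ('c')
  [16] 7/8 → 0 ('')

n(n+1)/2 = 17·18/2 = 153
Σ LCP = 0 + 1 + 1 + 1 + 0 + 1 + 2 + 3 + 2 + 1 + 2 + 0 + 2 + 1 + 1 + 1 + 0 = 19
distinct = 153 − 19 = 134

134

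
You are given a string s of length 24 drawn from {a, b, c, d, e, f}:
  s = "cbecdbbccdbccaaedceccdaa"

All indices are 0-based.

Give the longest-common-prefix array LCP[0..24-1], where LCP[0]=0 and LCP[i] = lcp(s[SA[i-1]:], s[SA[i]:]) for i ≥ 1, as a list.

[0, 1, 2, 1, 0, 1, 3, 1, 0, 1, 1, 2, 3, 1, 2, 3, 1, 0, 1, 2, 1, 0, 2, 1]

rank→(start, suffix):
  0 → (23, 'a')
  1 → (22, 'aa')
  2 → (13, 'aaedceccdaa')
  3 → (14, 'aedceccdaa')
  4 → (5, 'bbccdbccaaedceccdaa')
  5 → (10, 'bccaaedceccdaa')
  6 → (6, 'bccdbccaaedceccdaa')
  7 → (1, 'becdbbccdbccaaedceccdaa')
  8 → (12, 'caaedceccdaa')
  9 → (0, 'cbecdbbccdbccaaedceccdaa')
  10 → (11, 'ccaaedceccdaa')
  11 → (19, 'ccdaa')
  12 → (7, 'ccdbccaaedceccdaa')
  13 → (20, 'cdaa')
  14 → (3, 'cdbbccdbccaaedceccdaa')
  15 → (8, 'cdbccaaedceccdaa')
  16 → (17, 'ceccdaa')
  17 → (21, 'daa')
  18 → (4, 'dbbccdbccaaedceccdaa')
  19 → (9, 'dbccaaedceccdaa')
  20 → (16, 'dceccdaa')
  21 → (18, 'eccdaa')
  22 → (2, 'ecdbbccdbccaaedceccdaa')
  23 → (15, 'edceccdaa')

SA = [23, 22, 13, 14, 5, 10, 6, 1, 12, 0, 11, 19, 7, 20, 3, 8, 17, 21, 4, 9, 16, 18, 2, 15]
[i] adj suffixes → lcp
  [1] 23/22 → 1 ('a')
  [2] 22/13 → 2 ('aa')
  [3] 13/14 → 1 ('a')
  [4] 14/5 → 0 ('')
  [5] 5/10 → 1 ('b')
  [6] 10/6 → 3 ('bcc')
  [7] 6/1 → 1 ('b')
  [8] 1/12 → 0 ('')
  [9] 12/0 → 1 ('c')
  [10] 0/11 → 1 ('c')
  [11] 11/19 → 2 ('cc')
  [12] 19/7 → 3 ('ccd')
  [13] 7/20 → 1 ('c')
  [14] 20/3 → 2 ('cd')
  [15] 3/8 → 3 ('cdb')
  [16] 8/17 → 1 ('c')
  [17] 17/21 → 0 ('')
  [18] 21/4 → 1 ('d')
  [19] 4/9 → 2 ('db')
  [20] 9/16 → 1 ('d')
  [21] 16/18 → 0 ('')
  [22] 18/2 → 2 ('ec')
  [23] 2/15 → 1 ('e')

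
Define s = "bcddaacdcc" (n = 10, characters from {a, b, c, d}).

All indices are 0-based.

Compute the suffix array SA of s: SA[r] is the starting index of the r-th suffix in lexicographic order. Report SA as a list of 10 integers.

[4, 5, 0, 9, 8, 6, 1, 3, 7, 2]

sorted suffixes:
  #0 SA[0]=4  'aacdcc'
  #1 SA[1]=5  'acdcc'
  #2 SA[2]=0  'bcddaacdcc'
  #3 SA[3]=9  'c'
  #4 SA[4]=8  'cc'
  #5 SA[5]=6  'cdcc'
  #6 SA[6]=1  'cddaacdcc'
  #7 SA[7]=3  'daacdcc'
  #8 SA[8]=7  'dcc'
  #9 SA[9]=2  'ddaacdcc'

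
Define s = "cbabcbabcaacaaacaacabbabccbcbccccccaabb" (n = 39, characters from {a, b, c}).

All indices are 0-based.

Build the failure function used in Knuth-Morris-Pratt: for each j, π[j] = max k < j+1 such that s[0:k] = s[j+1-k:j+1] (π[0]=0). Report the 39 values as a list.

[0, 0, 0, 0, 1, 2, 3, 4, 5, 0, 0, 1, 0, 0, 0, 1, 0, 0, 1, 0, 0, 0, 0, 0, 1, 1, 2, 1, 2, 1, 1, 1, 1, 1, 1, 0, 0, 0, 0]

π[0] = 0
j=1 s[j]='b': π[1]=0 (border '')
j=2 s[j]='a': π[2]=0 (border '')
j=3 s[j]='b': π[3]=0 (border '')
j=4 s[j]='c': π[4]=1 (border 'c')
j=5 s[j]='b': π[5]=2 (border 'cb')
j=6 s[j]='a': π[6]=3 (border 'cba')
j=7 s[j]='b': π[7]=4 (border 'cbab')
j=8 s[j]='c': π[8]=5 (border 'cbabc')
j=9 s[j]='a': k: 5→1→0; π[9]=0 (border '')
j=10 s[j]='a': π[10]=0 (border '')
j=11 s[j]='c': π[11]=1 (border 'c')
j=12 s[j]='a': k: 1→0; π[12]=0 (border '')
j=13 s[j]='a': π[13]=0 (border '')
j=14 s[j]='a': π[14]=0 (border '')
j=15 s[j]='c': π[15]=1 (border 'c')
j=16 s[j]='a': k: 1→0; π[16]=0 (border '')
j=17 s[j]='a': π[17]=0 (border '')
j=18 s[j]='c': π[18]=1 (border 'c')
j=19 s[j]='a': k: 1→0; π[19]=0 (border '')
j=20 s[j]='b': π[20]=0 (border '')
j=21 s[j]='b': π[21]=0 (border '')
j=22 s[j]='a': π[22]=0 (border '')
j=23 s[j]='b': π[23]=0 (border '')
j=24 s[j]='c': π[24]=1 (border 'c')
j=25 s[j]='c': k: 1→0; π[25]=1 (border 'c')
j=26 s[j]='b': π[26]=2 (border 'cb')
j=27 s[j]='c': k: 2→0; π[27]=1 (border 'c')
j=28 s[j]='b': π[28]=2 (border 'cb')
j=29 s[j]='c': k: 2→0; π[29]=1 (border 'c')
j=30 s[j]='c': k: 1→0; π[30]=1 (border 'c')
j=31 s[j]='c': k: 1→0; π[31]=1 (border 'c')
j=32 s[j]='c': k: 1→0; π[32]=1 (border 'c')
j=33 s[j]='c': k: 1→0; π[33]=1 (border 'c')
j=34 s[j]='c': k: 1→0; π[34]=1 (border 'c')
j=35 s[j]='a': k: 1→0; π[35]=0 (border '')
j=36 s[j]='a': π[36]=0 (border '')
j=37 s[j]='b': π[37]=0 (border '')
j=38 s[j]='b': π[38]=0 (border '')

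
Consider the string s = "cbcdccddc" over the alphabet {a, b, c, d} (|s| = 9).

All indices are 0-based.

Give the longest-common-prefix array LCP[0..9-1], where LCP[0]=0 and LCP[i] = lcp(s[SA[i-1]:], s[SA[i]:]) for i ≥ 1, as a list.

sorted suffixes:
  #0 SA[0]=1  'bcdccddc'
  #1 SA[1]=8  'c'
  #2 SA[2]=0  'cbcdccddc'
  #3 SA[3]=4  'ccddc'
  #4 SA[4]=2  'cdccddc'
  #5 SA[5]=5  'cddc'
  #6 SA[6]=7  'dc'
  #7 SA[7]=3  'dccddc'
  #8 SA[8]=6  'ddc'

SA = [1, 8, 0, 4, 2, 5, 7, 3, 6]
rank  pair      lcp
   1  s[1:],s[8:]  0  ''
   2  s[8:],s[0:]  1  'c'
   3  s[0:],s[4:]  1  'c'
   4  s[4:],s[2:]  1  'c'
   5  s[2:],s[5:]  2  'cd'
   6  s[5:],s[7:]  0  ''
   7  s[7:],s[3:]  2  'dc'
   8  s[3:],s[6:]  1  'd'

[0, 0, 1, 1, 1, 2, 0, 2, 1]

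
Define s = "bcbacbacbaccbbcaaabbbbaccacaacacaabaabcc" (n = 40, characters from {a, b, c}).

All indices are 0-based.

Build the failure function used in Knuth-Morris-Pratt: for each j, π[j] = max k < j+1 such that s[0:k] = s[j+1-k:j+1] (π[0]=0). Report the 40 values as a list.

[0, 0, 1, 0, 0, 1, 0, 0, 1, 0, 0, 0, 1, 1, 2, 0, 0, 0, 1, 1, 1, 1, 0, 0, 0, 0, 0, 0, 0, 0, 0, 0, 0, 0, 1, 0, 0, 1, 2, 0]

π[0] = 0
j=1 s[j]='c': π[1]=0 (border '')
j=2 s[j]='b': π[2]=1 (border 'b')
j=3 s[j]='a': k: 1→0; π[3]=0 (border '')
j=4 s[j]='c': π[4]=0 (border '')
j=5 s[j]='b': π[5]=1 (border 'b')
j=6 s[j]='a': k: 1→0; π[6]=0 (border '')
j=7 s[j]='c': π[7]=0 (border '')
j=8 s[j]='b': π[8]=1 (border 'b')
j=9 s[j]='a': k: 1→0; π[9]=0 (border '')
j=10 s[j]='c': π[10]=0 (border '')
j=11 s[j]='c': π[11]=0 (border '')
j=12 s[j]='b': π[12]=1 (border 'b')
j=13 s[j]='b': k: 1→0; π[13]=1 (border 'b')
j=14 s[j]='c': π[14]=2 (border 'bc')
j=15 s[j]='a': k: 2→0; π[15]=0 (border '')
j=16 s[j]='a': π[16]=0 (border '')
j=17 s[j]='a': π[17]=0 (border '')
j=18 s[j]='b': π[18]=1 (border 'b')
j=19 s[j]='b': k: 1→0; π[19]=1 (border 'b')
j=20 s[j]='b': k: 1→0; π[20]=1 (border 'b')
j=21 s[j]='b': k: 1→0; π[21]=1 (border 'b')
j=22 s[j]='a': k: 1→0; π[22]=0 (border '')
j=23 s[j]='c': π[23]=0 (border '')
j=24 s[j]='c': π[24]=0 (border '')
j=25 s[j]='a': π[25]=0 (border '')
j=26 s[j]='c': π[26]=0 (border '')
j=27 s[j]='a': π[27]=0 (border '')
j=28 s[j]='a': π[28]=0 (border '')
j=29 s[j]='c': π[29]=0 (border '')
j=30 s[j]='a': π[30]=0 (border '')
j=31 s[j]='c': π[31]=0 (border '')
j=32 s[j]='a': π[32]=0 (border '')
j=33 s[j]='a': π[33]=0 (border '')
j=34 s[j]='b': π[34]=1 (border 'b')
j=35 s[j]='a': k: 1→0; π[35]=0 (border '')
j=36 s[j]='a': π[36]=0 (border '')
j=37 s[j]='b': π[37]=1 (border 'b')
j=38 s[j]='c': π[38]=2 (border 'bc')
j=39 s[j]='c': k: 2→0; π[39]=0 (border '')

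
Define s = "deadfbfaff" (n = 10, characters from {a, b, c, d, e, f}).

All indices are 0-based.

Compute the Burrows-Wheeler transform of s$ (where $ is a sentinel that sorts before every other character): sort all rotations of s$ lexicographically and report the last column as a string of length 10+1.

feff$adfbda

rank  rotation     last
    0  $deadfbfaff  f
    1  adfbfaff$de  e
    2  aff$deadfbf  f
    3  bfaff$deadf  f
    4  deadfbfaff$  $
    5  dfbfaff$dea  a
    6  eadfbfaff$d  d
    7  f$deadfbfaf  f
    8  faff$deadfb  b
    9  fbfaff$dead  d
   10  ff$deadfbfa  a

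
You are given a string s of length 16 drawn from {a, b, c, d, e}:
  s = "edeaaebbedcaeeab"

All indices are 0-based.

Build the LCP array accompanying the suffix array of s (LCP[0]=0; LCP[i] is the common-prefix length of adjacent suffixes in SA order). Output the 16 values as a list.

[0, 1, 1, 2, 0, 1, 1, 0, 0, 1, 0, 2, 1, 1, 2, 1]

rank | idx | suffix
   0 |   3 | aaebbedcaeeab
   1 |  14 | ab
   2 |   4 | aebbedcaeeab
   3 |  11 | aeeab
   4 |  15 | b
   5 |   6 | bbedcaeeab
   6 |   7 | bedcaeeab
   7 |  10 | caeeab
   8 |   9 | dcaeeab
   9 |   1 | deaaebbedcaeeab
  10 |   2 | eaaebbedcaeeab
  11 |  13 | eab
  12 |   5 | ebbedcaeeab
  13 |   8 | edcaeeab
  14 |   0 | edeaaebbedcaeeab
  15 |  12 | eeab

SA = [3, 14, 4, 11, 15, 6, 7, 10, 9, 1, 2, 13, 5, 8, 0, 12]
rank  pair      lcp
   1  s[3:],s[14:]  1  'a'
   2  s[14:],s[4:]  1  'a'
   3  s[4:],s[11:]  2  'ae'
   4  s[11:],s[15:]  0  ''
   5  s[15:],s[6:]  1  'b'
   6  s[6:],s[7:]  1  'b'
   7  s[7:],s[10:]  0  ''
   8  s[10:],s[9:]  0  ''
   9  s[9:],s[1:]  1  'd'
  10  s[1:],s[2:]  0  ''
  11  s[2:],s[13:]  2  'ea'
  12  s[13:],s[5:]  1  'e'
  13  s[5:],s[8:]  1  'e'
  14  s[8:],s[0:]  2  'ed'
  15  s[0:],s[12:]  1  'e'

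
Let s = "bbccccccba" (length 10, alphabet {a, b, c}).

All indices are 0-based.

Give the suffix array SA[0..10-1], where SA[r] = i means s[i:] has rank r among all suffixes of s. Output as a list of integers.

rank | idx | suffix
   0 |   9 | a
   1 |   8 | ba
   2 |   0 | bbccccccba
   3 |   1 | bccccccba
   4 |   7 | cba
   5 |   6 | ccba
   6 |   5 | cccba
   7 |   4 | ccccba
   8 |   3 | cccccba
   9 |   2 | ccccccba

[9, 8, 0, 1, 7, 6, 5, 4, 3, 2]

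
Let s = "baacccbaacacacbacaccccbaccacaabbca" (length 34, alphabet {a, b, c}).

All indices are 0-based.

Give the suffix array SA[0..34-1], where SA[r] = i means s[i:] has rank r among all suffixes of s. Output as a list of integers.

sorted suffixes:
  #0 SA[0]=33  'a'
  #1 SA[1]=28  'aabbca'
  #2 SA[2]=7  'aacacacbacaccccbaccacaabbca'
  #3 SA[3]=1  'aacccbaacacacbacaccccbaccacaabbca'
  #4 SA[4]=29  'abbca'
  #5 SA[5]=26  'acaabbca'
  #6 SA[6]=8  'acacacbacaccccbaccacaabbca'
  #7 SA[7]=10  'acacbacaccccbaccacaabbca'
  #8 SA[8]=15  'acaccccbaccacaabbca'
  #9 SA[9]=12  'acbacaccccbaccacaabbca'
  #10 SA[10]=23  'accacaabbca'
  #11 SA[11]=2  'acccbaacacacbacaccccbaccacaabbca'
  #12 SA[12]=17  'accccbaccacaabbca'
  #13 SA[13]=6  'baacacacbacaccccbaccacaabbca'
  #14 SA[14]=0  'baacccbaacacacbacaccccbaccacaabbca'
  #15 SA[15]=14  'bacaccccbaccacaabbca'
  #16 SA[16]=22  'baccacaabbca'
  #17 SA[17]=30  'bbca'
  #18 SA[18]=31  'bca'
  #19 SA[19]=32  'ca'
  #20 SA[20]=27  'caabbca'
  #21 SA[21]=25  'cacaabbca'
  #22 SA[22]=9  'cacacbacaccccbaccacaabbca'
  #23 SA[23]=11  'cacbacaccccbaccacaabbca'
  #24 SA[24]=16  'caccccbaccacaabbca'
  #25 SA[25]=5  'cbaacacacbacaccccbaccacaabbca'
  #26 SA[26]=13  'cbacaccccbaccacaabbca'
  #27 SA[27]=21  'cbaccacaabbca'
  #28 SA[28]=24  'ccacaabbca'
  #29 SA[29]=4  'ccbaacacacbacaccccbaccacaabbca'
  #30 SA[30]=20  'ccbaccacaabbca'
  #31 SA[31]=3  'cccbaacacacbacaccccbaccacaabbca'
  #32 SA[32]=19  'cccbaccacaabbca'
  #33 SA[33]=18  'ccccbaccacaabbca'

[33, 28, 7, 1, 29, 26, 8, 10, 15, 12, 23, 2, 17, 6, 0, 14, 22, 30, 31, 32, 27, 25, 9, 11, 16, 5, 13, 21, 24, 4, 20, 3, 19, 18]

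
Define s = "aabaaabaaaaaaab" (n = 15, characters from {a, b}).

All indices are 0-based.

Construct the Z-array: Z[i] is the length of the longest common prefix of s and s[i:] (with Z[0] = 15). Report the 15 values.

[15, 1, 0, 2, 6, 1, 0, 2, 2, 2, 2, 2, 3, 1, 0]

Z[0]=15
i=1: outside box; Z[1]=1 extend→box=[1,2)
i=2: outside box; Z[2]=0
i=3: outside box; Z[3]=2 extend→box=[3,5)
i=4: min(r-i=1, Z[1]=1)=1; Z[4]=6 extend→box=[4,10)
i=5: min(r-i=5, Z[1]=1)=1; Z[5]=1
i=6: min(r-i=4, Z[2]=0)=0; Z[6]=0
i=7: min(r-i=3, Z[3]=2)=2; Z[7]=2
i=8: min(r-i=2, Z[4]=6)=2; Z[8]=2
i=9: min(r-i=1, Z[5]=1)=1; Z[9]=2 extend→box=[9,11)
i=10: min(r-i=1, Z[1]=1)=1; Z[10]=2 extend→box=[10,12)
i=11: min(r-i=1, Z[1]=1)=1; Z[11]=2 extend→box=[11,13)
i=12: min(r-i=1, Z[1]=1)=1; Z[12]=3 extend→box=[12,15)
i=13: min(r-i=2, Z[1]=1)=1; Z[13]=1
i=14: min(r-i=1, Z[2]=0)=0; Z[14]=0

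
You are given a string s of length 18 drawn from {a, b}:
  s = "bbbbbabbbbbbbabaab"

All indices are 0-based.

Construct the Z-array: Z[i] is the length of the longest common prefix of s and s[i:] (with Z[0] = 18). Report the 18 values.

Z[0]=18
i=1: fresh scan; Z[1]=4 extend→box=[1,5)
i=2: min(r-i=3, Z[1]=4)=3; Z[2]=3
i=3: min(r-i=2, Z[2]=3)=2; Z[3]=2
i=4: min(r-i=1, Z[3]=2)=1; Z[4]=1
i=5: fresh scan; Z[5]=0
i=6: fresh scan; Z[6]=5 extend→box=[6,11)
i=7: min(r-i=4, Z[1]=4)=4; Z[7]=5 extend→box=[7,12)
i=8: min(r-i=4, Z[1]=4)=4; Z[8]=7 extend→box=[8,15)
i=9: min(r-i=6, Z[1]=4)=4; Z[9]=4
i=10: min(r-i=5, Z[2]=3)=3; Z[10]=3
i=11: min(r-i=4, Z[3]=2)=2; Z[11]=2
i=12: min(r-i=3, Z[4]=1)=1; Z[12]=1
i=13: min(r-i=2, Z[5]=0)=0; Z[13]=0
i=14: min(r-i=1, Z[6]=5)=1; Z[14]=1
i=15: fresh scan; Z[15]=0
i=16: fresh scan; Z[16]=0
i=17: fresh scan; Z[17]=1 extend→box=[17,18)

[18, 4, 3, 2, 1, 0, 5, 5, 7, 4, 3, 2, 1, 0, 1, 0, 0, 1]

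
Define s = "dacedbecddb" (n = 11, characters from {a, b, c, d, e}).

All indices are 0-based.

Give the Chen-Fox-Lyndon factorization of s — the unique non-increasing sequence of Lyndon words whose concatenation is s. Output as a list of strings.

emit factor 1: 'd' (i=0, period=1)
emit factor 2: 'acedbecddb' (i=1, period=10)

["d", "acedbecddb"]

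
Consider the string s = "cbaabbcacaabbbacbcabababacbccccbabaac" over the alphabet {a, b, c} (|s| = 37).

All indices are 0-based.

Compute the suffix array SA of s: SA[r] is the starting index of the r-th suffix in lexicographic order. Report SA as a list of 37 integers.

[9, 2, 34, 32, 18, 20, 22, 10, 3, 35, 7, 14, 24, 1, 33, 31, 19, 21, 13, 23, 12, 11, 4, 16, 5, 26, 36, 8, 17, 6, 0, 30, 15, 25, 29, 28, 27]

rank | idx | suffix
   0 |   9 | aabbbacbcabababacbccccbabaac
   1 |   2 | aabbcacaabbbacbcabababacbccccbabaac
   2 |  34 | aac
   3 |  32 | abaac
   4 |  18 | abababacbccccbabaac
   5 |  20 | ababacbccccbabaac
   6 |  22 | abacbccccbabaac
   7 |  10 | abbbacbcabababacbccccbabaac
   8 |   3 | abbcacaabbbacbcabababacbccccbabaac
   9 |  35 | ac
  10 |   7 | acaabbbacbcabababacbccccbabaac
  11 |  14 | acbcabababacbccccbabaac
  12 |  24 | acbccccbabaac
  13 |   1 | baabbcacaabbbacbcabababacbccccbabaac
  14 |  33 | baac
  15 |  31 | babaac
  16 |  19 | bababacbccccbabaac
  17 |  21 | babacbccccbabaac
  18 |  13 | bacbcabababacbccccbabaac
  19 |  23 | bacbccccbabaac
  20 |  12 | bbacbcabababacbccccbabaac
  21 |  11 | bbbacbcabababacbccccbabaac
  22 |   4 | bbcacaabbbacbcabababacbccccbabaac
  23 |  16 | bcabababacbccccbabaac
  24 |   5 | bcacaabbbacbcabababacbccccbabaac
  25 |  26 | bccccbabaac
  26 |  36 | c
  27 |   8 | caabbbacbcabababacbccccbabaac
  28 |  17 | cabababacbccccbabaac
  29 |   6 | cacaabbbacbcabababacbccccbabaac
  30 |   0 | cbaabbcacaabbbacbcabababacbccccbabaac
  31 |  30 | cbabaac
  32 |  15 | cbcabababacbccccbabaac
  33 |  25 | cbccccbabaac
  34 |  29 | ccbabaac
  35 |  28 | cccbabaac
  36 |  27 | ccccbabaac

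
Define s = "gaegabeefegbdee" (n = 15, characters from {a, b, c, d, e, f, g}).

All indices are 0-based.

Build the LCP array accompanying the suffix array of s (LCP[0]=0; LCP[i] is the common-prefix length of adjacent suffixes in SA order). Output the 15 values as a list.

sorted suffixes:
  #0 SA[0]=4  'abeefegbdee'
  #1 SA[1]=1  'aegabeefegbdee'
  #2 SA[2]=11  'bdee'
  #3 SA[3]=5  'beefegbdee'
  #4 SA[4]=12  'dee'
  #5 SA[5]=14  'e'
  #6 SA[6]=13  'ee'
  #7 SA[7]=6  'eefegbdee'
  #8 SA[8]=7  'efegbdee'
  #9 SA[9]=2  'egabeefegbdee'
  #10 SA[10]=9  'egbdee'
  #11 SA[11]=8  'fegbdee'
  #12 SA[12]=3  'gabeefegbdee'
  #13 SA[13]=0  'gaegabeefegbdee'
  #14 SA[14]=10  'gbdee'

SA = [4, 1, 11, 5, 12, 14, 13, 6, 7, 2, 9, 8, 3, 0, 10]
i: (SA[i-1],SA[i]) lcp shared
  1: (4,1) 1 'a'
  2: (1,11) 0 ''
  3: (11,5) 1 'b'
  4: (5,12) 0 ''
  5: (12,14) 0 ''
  6: (14,13) 1 'e'
  7: (13,6) 2 'ee'
  8: (6,7) 1 'e'
  9: (7,2) 1 'e'
  10: (2,9) 2 'eg'
  11: (9,8) 0 ''
  12: (8,3) 0 ''
  13: (3,0) 2 'ga'
  14: (0,10) 1 'g'

[0, 1, 0, 1, 0, 0, 1, 2, 1, 1, 2, 0, 0, 2, 1]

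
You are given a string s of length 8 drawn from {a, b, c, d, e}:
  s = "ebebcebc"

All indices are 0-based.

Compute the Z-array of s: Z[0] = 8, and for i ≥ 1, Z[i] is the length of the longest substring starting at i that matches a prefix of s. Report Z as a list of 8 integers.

Z[0]=8
i=1: i≥r, start 0; Z[1]=0
i=2: i≥r, start 0; Z[2]=2 grow→box=[2,4)
i=3: min(r-i=1, Z[1]=0)=0; Z[3]=0
i=4: i≥r, start 0; Z[4]=0
i=5: i≥r, start 0; Z[5]=2 grow→box=[5,7)
i=6: min(r-i=1, Z[1]=0)=0; Z[6]=0
i=7: i≥r, start 0; Z[7]=0

[8, 0, 2, 0, 0, 2, 0, 0]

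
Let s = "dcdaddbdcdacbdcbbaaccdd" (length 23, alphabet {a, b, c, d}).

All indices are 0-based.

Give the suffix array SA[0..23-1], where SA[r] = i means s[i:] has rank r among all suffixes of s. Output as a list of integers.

[17, 10, 18, 3, 16, 15, 12, 6, 14, 11, 19, 8, 1, 20, 22, 9, 2, 5, 13, 7, 0, 21, 4]

rank→(start, suffix):
  0 → (17, 'aaccdd')
  1 → (10, 'acbdcbbaaccdd')
  2 → (18, 'accdd')
  3 → (3, 'addbdcdacbdcbbaaccdd')
  4 → (16, 'baaccdd')
  5 → (15, 'bbaaccdd')
  6 → (12, 'bdcbbaaccdd')
  7 → (6, 'bdcdacbdcbbaaccdd')
  8 → (14, 'cbbaaccdd')
  9 → (11, 'cbdcbbaaccdd')
  10 → (19, 'ccdd')
  11 → (8, 'cdacbdcbbaaccdd')
  12 → (1, 'cdaddbdcdacbdcbbaaccdd')
  13 → (20, 'cdd')
  14 → (22, 'd')
  15 → (9, 'dacbdcbbaaccdd')
  16 → (2, 'daddbdcdacbdcbbaaccdd')
  17 → (5, 'dbdcdacbdcbbaaccdd')
  18 → (13, 'dcbbaaccdd')
  19 → (7, 'dcdacbdcbbaaccdd')
  20 → (0, 'dcdaddbdcdacbdcbbaaccdd')
  21 → (21, 'dd')
  22 → (4, 'ddbdcdacbdcbbaaccdd')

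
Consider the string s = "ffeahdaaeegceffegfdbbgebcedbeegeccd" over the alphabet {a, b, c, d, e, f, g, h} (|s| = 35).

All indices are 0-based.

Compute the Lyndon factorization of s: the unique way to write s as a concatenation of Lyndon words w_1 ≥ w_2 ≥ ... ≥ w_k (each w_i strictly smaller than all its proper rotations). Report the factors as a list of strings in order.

emit factor 1: 'f' (i=0, period=1)
emit factor 2: 'f' (i=1, period=1)
emit factor 3: 'e' (i=2, period=1)
emit factor 4: 'ahd' (i=3, period=3)
emit factor 5: 'aaeegceffegfdbbgebcedbeegeccd' (i=6, period=29)

["f", "f", "e", "ahd", "aaeegceffegfdbbgebcedbeegeccd"]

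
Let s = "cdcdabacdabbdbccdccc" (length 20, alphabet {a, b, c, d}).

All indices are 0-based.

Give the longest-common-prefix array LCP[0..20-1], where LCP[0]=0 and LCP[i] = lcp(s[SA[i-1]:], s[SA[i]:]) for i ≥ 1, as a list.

[0, 2, 1, 0, 1, 1, 1, 0, 1, 2, 2, 1, 4, 2, 3, 0, 3, 1, 1, 2]

rank→(start, suffix):
  0 → (4, 'abacdabbdbccdccc')
  1 → (9, 'abbdbccdccc')
  2 → (6, 'acdabbdbccdccc')
  3 → (5, 'bacdabbdbccdccc')
  4 → (10, 'bbdbccdccc')
  5 → (13, 'bccdccc')
  6 → (11, 'bdbccdccc')
  7 → (19, 'c')
  8 → (18, 'cc')
  9 → (17, 'ccc')
  10 → (14, 'ccdccc')
  11 → (2, 'cdabacdabbdbccdccc')
  12 → (7, 'cdabbdbccdccc')
  13 → (15, 'cdccc')
  14 → (0, 'cdcdabacdabbdbccdccc')
  15 → (3, 'dabacdabbdbccdccc')
  16 → (8, 'dabbdbccdccc')
  17 → (12, 'dbccdccc')
  18 → (16, 'dccc')
  19 → (1, 'dcdabacdabbdbccdccc')

SA = [4, 9, 6, 5, 10, 13, 11, 19, 18, 17, 14, 2, 7, 15, 0, 3, 8, 12, 16, 1]
i: (SA[i-1],SA[i]) lcp shared
  1: (4,9) 2 'ab'
  2: (9,6) 1 'a'
  3: (6,5) 0 ''
  4: (5,10) 1 'b'
  5: (10,13) 1 'b'
  6: (13,11) 1 'b'
  7: (11,19) 0 ''
  8: (19,18) 1 'c'
  9: (18,17) 2 'cc'
  10: (17,14) 2 'cc'
  11: (14,2) 1 'c'
  12: (2,7) 4 'cdab'
  13: (7,15) 2 'cd'
  14: (15,0) 3 'cdc'
  15: (0,3) 0 ''
  16: (3,8) 3 'dab'
  17: (8,12) 1 'd'
  18: (12,16) 1 'd'
  19: (16,1) 2 'dc'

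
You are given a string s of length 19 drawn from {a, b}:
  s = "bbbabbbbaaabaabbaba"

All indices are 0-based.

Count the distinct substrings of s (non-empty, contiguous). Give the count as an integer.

rank | idx | suffix
   0 |  18 | a
   1 |   8 | aaabaabbaba
   2 |   9 | aabaabbaba
   3 |  12 | aabbaba
   4 |  16 | aba
   5 |  10 | abaabbaba
   6 |  13 | abbaba
   7 |   3 | abbbbaaabaabbaba
   8 |  17 | ba
   9 |   7 | baaabaabbaba
  10 |  11 | baabbaba
  11 |  15 | baba
  12 |   2 | babbbbaaabaabbaba
  13 |   6 | bbaaabaabbaba
  14 |  14 | bbaba
  15 |   1 | bbabbbbaaabaabbaba
  16 |   5 | bbbaaabaabbaba
  17 |   0 | bbbabbbbaaabaabbaba
  18 |   4 | bbbbaaabaabbaba

SA = [18, 8, 9, 12, 16, 10, 13, 3, 17, 7, 11, 15, 2, 6, 14, 1, 5, 0, 4]
rank  pair      lcp
   1  s[18:],s[8:]  1  'a'
   2  s[8:],s[9:]  2  'aa'
   3  s[9:],s[12:]  3  'aab'
   4  s[12:],s[16:]  1  'a'
   5  s[16:],s[10:]  3  'aba'
   6  s[10:],s[13:]  2  'ab'
   7  s[13:],s[3:]  3  'abb'
   8  s[3:],s[17:]  0  ''
   9  s[17:],s[7:]  2  'ba'
  10  s[7:],s[11:]  3  'baa'
  11  s[11:],s[15:]  2  'ba'
  12  s[15:],s[2:]  3  'bab'
  13  s[2:],s[6:]  1  'b'
  14  s[6:],s[14:]  3  'bba'
  15  s[14:],s[1:]  4  'bbab'
  16  s[1:],s[5:]  2  'bb'
  17  s[5:],s[0:]  4  'bbba'
  18  s[0:],s[4:]  3  'bbb'

n(n+1)/2 = 19·20/2 = 190
Σ LCP = 0 + 1 + 2 + 3 + 1 + 3 + 2 + 3 + 0 + 2 + 3 + 2 + 3 + 1 + 3 + 4 + 2 + 4 + 3 = 42
distinct = 190 − 42 = 148

148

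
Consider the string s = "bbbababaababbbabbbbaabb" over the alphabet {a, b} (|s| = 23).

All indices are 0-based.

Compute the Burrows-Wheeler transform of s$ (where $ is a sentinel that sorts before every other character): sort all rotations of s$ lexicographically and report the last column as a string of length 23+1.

bbbbbaabbbababababbbb$aa

rank  rotation                  last
    0  $bbbababaababbbabbbbaabb  b
    1  aababbbabbbbaabb$bbbabab  b
    2  aabb$bbbababaababbbabbbb  b
    3  abaababbbabbbbaabb$bbbab  b
    4  ababaababbbabbbbaabb$bbb  b
    5  ababbbabbbbaabb$bbbababa  a
    6  abb$bbbababaababbbabbbba  a
    7  abbbabbbbaabb$bbbababaab  b
    8  abbbbaabb$bbbababaababbb  b
    9  b$bbbababaababbbabbbbaab  b
   10  baababbbabbbbaabb$bbbaba  a
   11  baabb$bbbababaababbbabbb  b
   12  babaababbbabbbbaabb$bbba  a
   13  bababaababbbabbbbaabb$bb  b
   14  babbbabbbbaabb$bbbababaa  a
   15  babbbbaabb$bbbababaababb  b
   16  bb$bbbababaababbbabbbbaa  a
   17  bbaabb$bbbababaababbbabb  b
   18  bbababaababbbabbbbaabb$b  b
   19  bbabbbbaabb$bbbababaabab  b
   20  bbbaabb$bbbababaababbbab  b
   21  bbbababaababbbabbbbaabb$  $
   22  bbbabbbbaabb$bbbababaaba  a
   23  bbbbaabb$bbbababaababbba  a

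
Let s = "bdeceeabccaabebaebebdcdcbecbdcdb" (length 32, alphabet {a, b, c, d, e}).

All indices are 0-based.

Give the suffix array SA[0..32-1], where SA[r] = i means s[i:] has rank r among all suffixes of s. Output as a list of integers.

[10, 6, 11, 15, 31, 14, 7, 27, 19, 0, 12, 17, 24, 9, 26, 23, 8, 29, 21, 3, 30, 22, 28, 20, 1, 5, 13, 18, 16, 25, 2, 4]

sorted suffixes:
  #0 SA[0]=10  'aabebaebebdcdcbecbdcdb'
  #1 SA[1]=6  'abccaabebaebebdcdcbecbdcdb'
  #2 SA[2]=11  'abebaebebdcdcbecbdcdb'
  #3 SA[3]=15  'aebebdcdcbecbdcdb'
  #4 SA[4]=31  'b'
  #5 SA[5]=14  'baebebdcdcbecbdcdb'
  #6 SA[6]=7  'bccaabebaebebdcdcbecbdcdb'
  #7 SA[7]=27  'bdcdb'
  #8 SA[8]=19  'bdcdcbecbdcdb'
  #9 SA[9]=0  'bdeceeabccaabebaebebdcdcbecbdcdb'
  #10 SA[10]=12  'bebaebebdcdcbecbdcdb'
  #11 SA[11]=17  'bebdcdcbecbdcdb'
  #12 SA[12]=24  'becbdcdb'
  #13 SA[13]=9  'caabebaebebdcdcbecbdcdb'
  #14 SA[14]=26  'cbdcdb'
  #15 SA[15]=23  'cbecbdcdb'
  #16 SA[16]=8  'ccaabebaebebdcdcbecbdcdb'
  #17 SA[17]=29  'cdb'
  #18 SA[18]=21  'cdcbecbdcdb'
  #19 SA[19]=3  'ceeabccaabebaebebdcdcbecbdcdb'
  #20 SA[20]=30  'db'
  #21 SA[21]=22  'dcbecbdcdb'
  #22 SA[22]=28  'dcdb'
  #23 SA[23]=20  'dcdcbecbdcdb'
  #24 SA[24]=1  'deceeabccaabebaebebdcdcbecbdcdb'
  #25 SA[25]=5  'eabccaabebaebebdcdcbecbdcdb'
  #26 SA[26]=13  'ebaebebdcdcbecbdcdb'
  #27 SA[27]=18  'ebdcdcbecbdcdb'
  #28 SA[28]=16  'ebebdcdcbecbdcdb'
  #29 SA[29]=25  'ecbdcdb'
  #30 SA[30]=2  'eceeabccaabebaebebdcdcbecbdcdb'
  #31 SA[31]=4  'eeabccaabebaebebdcdcbecbdcdb'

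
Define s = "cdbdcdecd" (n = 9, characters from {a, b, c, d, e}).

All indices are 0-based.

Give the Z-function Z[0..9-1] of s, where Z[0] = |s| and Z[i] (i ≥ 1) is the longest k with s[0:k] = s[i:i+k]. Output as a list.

Z[0]=9
i=1: i≥r, start 0; Z[1]=0
i=2: i≥r, start 0; Z[2]=0
i=3: i≥r, start 0; Z[3]=0
i=4: i≥r, start 0; Z[4]=2 scan→box=[4,6)
i=5: min(r-i=1, Z[1]=0)=0; Z[5]=0
i=6: i≥r, start 0; Z[6]=0
i=7: i≥r, start 0; Z[7]=2 scan→box=[7,9)
i=8: min(r-i=1, Z[1]=0)=0; Z[8]=0

[9, 0, 0, 0, 2, 0, 0, 2, 0]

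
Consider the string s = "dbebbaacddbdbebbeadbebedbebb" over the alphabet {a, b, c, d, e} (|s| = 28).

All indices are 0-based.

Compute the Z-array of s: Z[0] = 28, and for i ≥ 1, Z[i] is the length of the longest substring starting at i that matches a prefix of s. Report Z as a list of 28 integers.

[28, 0, 0, 0, 0, 0, 0, 0, 1, 2, 0, 5, 0, 0, 0, 0, 0, 0, 4, 0, 0, 0, 0, 5, 0, 0, 0, 0]

Z[0]=28
i=1: i≥r, start 0; Z[1]=0
i=2: i≥r, start 0; Z[2]=0
i=3: i≥r, start 0; Z[3]=0
i=4: i≥r, start 0; Z[4]=0
i=5: i≥r, start 0; Z[5]=0
i=6: i≥r, start 0; Z[6]=0
i=7: i≥r, start 0; Z[7]=0
i=8: i≥r, start 0; Z[8]=1 grow→box=[8,9)
i=9: i≥r, start 0; Z[9]=2 grow→box=[9,11)
i=10: min(r-i=1, Z[1]=0)=0; Z[10]=0
i=11: i≥r, start 0; Z[11]=5 grow→box=[11,16)
i=12: min(r-i=4, Z[1]=0)=0; Z[12]=0
i=13: min(r-i=3, Z[2]=0)=0; Z[13]=0
i=14: min(r-i=2, Z[3]=0)=0; Z[14]=0
i=15: min(r-i=1, Z[4]=0)=0; Z[15]=0
i=16: i≥r, start 0; Z[16]=0
i=17: i≥r, start 0; Z[17]=0
i=18: i≥r, start 0; Z[18]=4 grow→box=[18,22)
i=19: min(r-i=3, Z[1]=0)=0; Z[19]=0
i=20: min(r-i=2, Z[2]=0)=0; Z[20]=0
i=21: min(r-i=1, Z[3]=0)=0; Z[21]=0
i=22: i≥r, start 0; Z[22]=0
i=23: i≥r, start 0; Z[23]=5 grow→box=[23,28)
i=24: min(r-i=4, Z[1]=0)=0; Z[24]=0
i=25: min(r-i=3, Z[2]=0)=0; Z[25]=0
i=26: min(r-i=2, Z[3]=0)=0; Z[26]=0
i=27: min(r-i=1, Z[4]=0)=0; Z[27]=0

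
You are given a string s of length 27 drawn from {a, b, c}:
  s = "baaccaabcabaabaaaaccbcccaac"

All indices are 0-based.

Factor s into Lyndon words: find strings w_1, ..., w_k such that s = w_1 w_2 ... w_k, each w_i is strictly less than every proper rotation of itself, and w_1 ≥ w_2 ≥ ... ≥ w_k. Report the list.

emit factor 1: 'b' (i=0, period=1)
emit factor 2: 'aacc' (i=1, period=4)
emit factor 3: 'aabcab' (i=5, period=6)
emit factor 4: 'aab' (i=11, period=3)
emit factor 5: 'aaaaccbcccaac' (i=14, period=13)

["b", "aacc", "aabcab", "aab", "aaaaccbcccaac"]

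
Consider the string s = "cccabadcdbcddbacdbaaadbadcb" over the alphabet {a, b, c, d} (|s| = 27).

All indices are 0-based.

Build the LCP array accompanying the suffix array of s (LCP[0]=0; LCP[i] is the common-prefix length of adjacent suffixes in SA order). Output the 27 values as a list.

sorted suffixes:
  #0 SA[0]=18  'aaadbadcb'
  #1 SA[1]=19  'aadbadcb'
  #2 SA[2]=3  'abadcdbcddbacdbaaadbadcb'
  #3 SA[3]=14  'acdbaaadbadcb'
  #4 SA[4]=20  'adbadcb'
  #5 SA[5]=23  'adcb'
  #6 SA[6]=5  'adcdbcddbacdbaaadbadcb'
  #7 SA[7]=26  'b'
  #8 SA[8]=17  'baaadbadcb'
  #9 SA[9]=13  'bacdbaaadbadcb'
  #10 SA[10]=22  'badcb'
  #11 SA[11]=4  'badcdbcddbacdbaaadbadcb'
  #12 SA[12]=9  'bcddbacdbaaadbadcb'
  #13 SA[13]=2  'cabadcdbcddbacdbaaadbadcb'
  #14 SA[14]=25  'cb'
  #15 SA[15]=1  'ccabadcdbcddbacdbaaadbadcb'
  #16 SA[16]=0  'cccabadcdbcddbacdbaaadbadcb'
  #17 SA[17]=15  'cdbaaadbadcb'
  #18 SA[18]=7  'cdbcddbacdbaaadbadcb'
  #19 SA[19]=10  'cddbacdbaaadbadcb'
  #20 SA[20]=16  'dbaaadbadcb'
  #21 SA[21]=12  'dbacdbaaadbadcb'
  #22 SA[22]=21  'dbadcb'
  #23 SA[23]=8  'dbcddbacdbaaadbadcb'
  #24 SA[24]=24  'dcb'
  #25 SA[25]=6  'dcdbcddbacdbaaadbadcb'
  #26 SA[26]=11  'ddbacdbaaadbadcb'

SA = [18, 19, 3, 14, 20, 23, 5, 26, 17, 13, 22, 4, 9, 2, 25, 1, 0, 15, 7, 10, 16, 12, 21, 8, 24, 6, 11]
[i] adj suffixes → lcp
  [1] 18/19 → 2 ('aa')
  [2] 19/3 → 1 ('a')
  [3] 3/14 → 1 ('a')
  [4] 14/20 → 1 ('a')
  [5] 20/23 → 2 ('ad')
  [6] 23/5 → 3 ('adc')
  [7] 5/26 → 0 ('')
  [8] 26/17 → 1 ('b')
  [9] 17/13 → 2 ('ba')
  [10] 13/22 → 2 ('ba')
  [11] 22/4 → 4 ('badc')
  [12] 4/9 → 1 ('b')
  [13] 9/2 → 0 ('')
  [14] 2/25 → 1 ('c')
  [15] 25/1 → 1 ('c')
  [16] 1/0 → 2 ('cc')
  [17] 0/15 → 1 ('c')
  [18] 15/7 → 3 ('cdb')
  [19] 7/10 → 2 ('cd')
  [20] 10/16 → 0 ('')
  [21] 16/12 → 3 ('dba')
  [22] 12/21 → 3 ('dba')
  [23] 21/8 → 2 ('db')
  [24] 8/24 → 1 ('d')
  [25] 24/6 → 2 ('dc')
  [26] 6/11 → 1 ('d')

[0, 2, 1, 1, 1, 2, 3, 0, 1, 2, 2, 4, 1, 0, 1, 1, 2, 1, 3, 2, 0, 3, 3, 2, 1, 2, 1]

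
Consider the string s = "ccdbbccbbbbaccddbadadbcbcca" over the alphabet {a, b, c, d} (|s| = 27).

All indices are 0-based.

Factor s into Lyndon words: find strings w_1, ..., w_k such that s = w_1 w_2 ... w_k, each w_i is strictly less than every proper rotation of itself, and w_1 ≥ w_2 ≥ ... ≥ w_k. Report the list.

["ccd", "bbcc", "b", "b", "b", "b", "accddbadadbcbcc", "a"]

emit factor 1: 'ccd' (i=0, period=3)
emit factor 2: 'bbcc' (i=3, period=4)
emit factor 3: 'b' (i=7, period=1)
emit factor 4: 'b' (i=8, period=1)
emit factor 5: 'b' (i=9, period=1)
emit factor 6: 'b' (i=10, period=1)
emit factor 7: 'accddbadadbcbcc' (i=11, period=15)
emit factor 8: 'a' (i=26, period=1)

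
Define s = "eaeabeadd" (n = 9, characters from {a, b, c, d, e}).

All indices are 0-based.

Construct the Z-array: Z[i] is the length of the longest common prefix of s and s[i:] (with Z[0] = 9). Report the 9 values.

Z[0]=9
i=1: i≥r, start 0; Z[1]=0
i=2: i≥r, start 0; Z[2]=2 grow→box=[2,4)
i=3: min(r-i=1, Z[1]=0)=0; Z[3]=0
i=4: i≥r, start 0; Z[4]=0
i=5: i≥r, start 0; Z[5]=2 grow→box=[5,7)
i=6: min(r-i=1, Z[1]=0)=0; Z[6]=0
i=7: i≥r, start 0; Z[7]=0
i=8: i≥r, start 0; Z[8]=0

[9, 0, 2, 0, 0, 2, 0, 0, 0]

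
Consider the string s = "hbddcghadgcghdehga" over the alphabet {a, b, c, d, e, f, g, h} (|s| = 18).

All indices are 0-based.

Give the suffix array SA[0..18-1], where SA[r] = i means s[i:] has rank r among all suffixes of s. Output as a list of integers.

rank | idx | suffix
   0 |  17 | a
   1 |   7 | adgcghdehga
   2 |   1 | bddcghadgcghdehga
   3 |   4 | cghadgcghdehga
   4 |  10 | cghdehga
   5 |   3 | dcghadgcghdehga
   6 |   2 | ddcghadgcghdehga
   7 |  13 | dehga
   8 |   8 | dgcghdehga
   9 |  14 | ehga
  10 |  16 | ga
  11 |   9 | gcghdehga
  12 |   5 | ghadgcghdehga
  13 |  11 | ghdehga
  14 |   6 | hadgcghdehga
  15 |   0 | hbddcghadgcghdehga
  16 |  12 | hdehga
  17 |  15 | hga

[17, 7, 1, 4, 10, 3, 2, 13, 8, 14, 16, 9, 5, 11, 6, 0, 12, 15]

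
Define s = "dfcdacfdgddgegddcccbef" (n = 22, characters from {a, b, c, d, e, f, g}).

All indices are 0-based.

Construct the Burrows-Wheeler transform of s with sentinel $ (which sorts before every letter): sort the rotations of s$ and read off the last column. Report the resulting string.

fdcccdfacdgg$fdbgedcedd

rank  rotation                 last
    0  $dfcdacfdgddgegddcccbef  f
    1  acfdgddgegddcccbef$dfcd  d
    2  bef$dfcdacfdgddgegddccc  c
    3  cbef$dfcdacfdgddgegddcc  c
    4  ccbef$dfcdacfdgddgegddc  c
    5  cccbef$dfcdacfdgddgegdd  d
    6  cdacfdgddgegddcccbef$df  f
    7  cfdgddgegddcccbef$dfcda  a
    8  dacfdgddgegddcccbef$dfc  c
    9  dcccbef$dfcdacfdgddgegd  d
   10  ddcccbef$dfcdacfdgddgeg  g
   11  ddgegddcccbef$dfcdacfdg  g
   12  dfcdacfdgddgegddcccbef$  $
   13  dgddgegddcccbef$dfcdacf  f
   14  dgegddcccbef$dfcdacfdgd  d
   15  ef$dfcdacfdgddgegddcccb  b
   16  egddcccbef$dfcdacfdgddg  g
   17  f$dfcdacfdgddgegddcccbe  e
   18  fcdacfdgddgegddcccbef$d  d
   19  fdgddgegddcccbef$dfcdac  c
   20  gddcccbef$dfcdacfdgddge  e
   21  gddgegddcccbef$dfcdacfd  d
   22  gegddcccbef$dfcdacfdgdd  d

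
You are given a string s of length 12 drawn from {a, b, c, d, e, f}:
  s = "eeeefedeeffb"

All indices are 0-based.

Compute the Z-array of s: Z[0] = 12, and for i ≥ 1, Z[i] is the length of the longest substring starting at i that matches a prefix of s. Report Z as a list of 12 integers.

Z[0]=12
i=1: outside box; Z[1]=3 extend→box=[1,4)
i=2: min(r-i=2, Z[1]=3)=2; Z[2]=2
i=3: min(r-i=1, Z[2]=2)=1; Z[3]=1
i=4: outside box; Z[4]=0
i=5: outside box; Z[5]=1 extend→box=[5,6)
i=6: outside box; Z[6]=0
i=7: outside box; Z[7]=2 extend→box=[7,9)
i=8: min(r-i=1, Z[1]=3)=1; Z[8]=1
i=9: outside box; Z[9]=0
i=10: outside box; Z[10]=0
i=11: outside box; Z[11]=0

[12, 3, 2, 1, 0, 1, 0, 2, 1, 0, 0, 0]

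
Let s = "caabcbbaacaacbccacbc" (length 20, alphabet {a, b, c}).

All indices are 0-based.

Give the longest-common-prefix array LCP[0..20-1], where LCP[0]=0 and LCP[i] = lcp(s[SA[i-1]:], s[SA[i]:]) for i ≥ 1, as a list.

[0, 2, 3, 1, 1, 2, 4, 0, 1, 1, 2, 2, 0, 1, 3, 2, 1, 2, 3, 1]

rank | idx | suffix
   0 |   1 | aabcbbaacaacbccacbc
   1 |   7 | aacaacbccacbc
   2 |  10 | aacbccacbc
   3 |   2 | abcbbaacaacbccacbc
   4 |   8 | acaacbccacbc
   5 |  16 | acbc
   6 |  11 | acbccacbc
   7 |   6 | baacaacbccacbc
   8 |   5 | bbaacaacbccacbc
   9 |  18 | bc
  10 |   3 | bcbbaacaacbccacbc
  11 |  13 | bccacbc
  12 |  19 | c
  13 |   0 | caabcbbaacaacbccacbc
  14 |   9 | caacbccacbc
  15 |  15 | cacbc
  16 |   4 | cbbaacaacbccacbc
  17 |  17 | cbc
  18 |  12 | cbccacbc
  19 |  14 | ccacbc

SA = [1, 7, 10, 2, 8, 16, 11, 6, 5, 18, 3, 13, 19, 0, 9, 15, 4, 17, 12, 14]
rank  pair      lcp
   1  s[1:],s[7:]  2  'aa'
   2  s[7:],s[10:]  3  'aac'
   3  s[10:],s[2:]  1  'a'
   4  s[2:],s[8:]  1  'a'
   5  s[8:],s[16:]  2  'ac'
   6  s[16:],s[11:]  4  'acbc'
   7  s[11:],s[6:]  0  ''
   8  s[6:],s[5:]  1  'b'
   9  s[5:],s[18:]  1  'b'
  10  s[18:],s[3:]  2  'bc'
  11  s[3:],s[13:]  2  'bc'
  12  s[13:],s[19:]  0  ''
  13  s[19:],s[0:]  1  'c'
  14  s[0:],s[9:]  3  'caa'
  15  s[9:],s[15:]  2  'ca'
  16  s[15:],s[4:]  1  'c'
  17  s[4:],s[17:]  2  'cb'
  18  s[17:],s[12:]  3  'cbc'
  19  s[12:],s[14:]  1  'c'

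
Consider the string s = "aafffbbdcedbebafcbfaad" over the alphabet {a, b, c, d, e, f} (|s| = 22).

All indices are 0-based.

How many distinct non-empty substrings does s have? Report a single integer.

234

rank | idx | suffix
   0 |  19 | aad
   1 |   0 | aafffbbdcedbebafcbfaad
   2 |  20 | ad
   3 |  14 | afcbfaad
   4 |   1 | afffbbdcedbebafcbfaad
   5 |  13 | bafcbfaad
   6 |   5 | bbdcedbebafcbfaad
   7 |   6 | bdcedbebafcbfaad
   8 |  11 | bebafcbfaad
   9 |  17 | bfaad
  10 |  16 | cbfaad
  11 |   8 | cedbebafcbfaad
  12 |  21 | d
  13 |  10 | dbebafcbfaad
  14 |   7 | dcedbebafcbfaad
  15 |  12 | ebafcbfaad
  16 |   9 | edbebafcbfaad
  17 |  18 | faad
  18 |   4 | fbbdcedbebafcbfaad
  19 |  15 | fcbfaad
  20 |   3 | ffbbdcedbebafcbfaad
  21 |   2 | fffbbdcedbebafcbfaad

SA = [19, 0, 20, 14, 1, 13, 5, 6, 11, 17, 16, 8, 21, 10, 7, 12, 9, 18, 4, 15, 3, 2]
i: (SA[i-1],SA[i]) lcp shared
  1: (19,0) 2 'aa'
  2: (0,20) 1 'a'
  3: (20,14) 1 'a'
  4: (14,1) 2 'af'
  5: (1,13) 0 ''
  6: (13,5) 1 'b'
  7: (5,6) 1 'b'
  8: (6,11) 1 'b'
  9: (11,17) 1 'b'
  10: (17,16) 0 ''
  11: (16,8) 1 'c'
  12: (8,21) 0 ''
  13: (21,10) 1 'd'
  14: (10,7) 1 'd'
  15: (7,12) 0 ''
  16: (12,9) 1 'e'
  17: (9,18) 0 ''
  18: (18,4) 1 'f'
  19: (4,15) 1 'f'
  20: (15,3) 1 'f'
  21: (3,2) 2 'ff'

n(n+1)/2 = 22·23/2 = 253
Σ LCP = 0 + 2 + 1 + 1 + 2 + 0 + 1 + 1 + 1 + 1 + 0 + 1 + 0 + 1 + 1 + 0 + 1 + 0 + 1 + 1 + 1 + 2 = 19
distinct = 253 − 19 = 234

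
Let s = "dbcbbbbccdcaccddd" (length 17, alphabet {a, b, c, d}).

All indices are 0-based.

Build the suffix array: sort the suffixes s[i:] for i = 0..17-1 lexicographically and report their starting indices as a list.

rank | idx | suffix
   0 |  11 | accddd
   1 |   3 | bbbbccdcaccddd
   2 |   4 | bbbccdcaccddd
   3 |   5 | bbccdcaccddd
   4 |   1 | bcbbbbccdcaccddd
   5 |   6 | bccdcaccddd
   6 |  10 | caccddd
   7 |   2 | cbbbbccdcaccddd
   8 |   7 | ccdcaccddd
   9 |  12 | ccddd
  10 |   8 | cdcaccddd
  11 |  13 | cddd
  12 |  16 | d
  13 |   0 | dbcbbbbccdcaccddd
  14 |   9 | dcaccddd
  15 |  15 | dd
  16 |  14 | ddd

[11, 3, 4, 5, 1, 6, 10, 2, 7, 12, 8, 13, 16, 0, 9, 15, 14]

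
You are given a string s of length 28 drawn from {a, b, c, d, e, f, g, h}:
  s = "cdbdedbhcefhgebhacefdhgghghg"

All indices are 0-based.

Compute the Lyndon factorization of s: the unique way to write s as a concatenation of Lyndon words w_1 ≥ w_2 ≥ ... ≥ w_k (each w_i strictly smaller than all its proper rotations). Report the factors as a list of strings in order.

emit factor 1: 'cd' (i=0, period=2)
emit factor 2: 'bdedbhcefhgebh' (i=2, period=14)
emit factor 3: 'acefdhgghghg' (i=16, period=12)

["cd", "bdedbhcefhgebh", "acefdhgghghg"]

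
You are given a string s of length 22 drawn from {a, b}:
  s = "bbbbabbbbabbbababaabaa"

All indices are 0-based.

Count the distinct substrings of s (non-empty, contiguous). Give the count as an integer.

rank→(start, suffix):
  0 → (21, 'a')
  1 → (20, 'aa')
  2 → (17, 'aabaa')
  3 → (18, 'abaa')
  4 → (15, 'abaabaa')
  5 → (13, 'ababaabaa')
  6 → (9, 'abbbababaabaa')
  7 → (4, 'abbbbabbbababaabaa')
  8 → (19, 'baa')
  9 → (16, 'baabaa')
  10 → (14, 'babaabaa')
  11 → (12, 'bababaabaa')
  12 → (8, 'babbbababaabaa')
  13 → (3, 'babbbbabbbababaabaa')
  14 → (11, 'bbababaabaa')
  15 → (7, 'bbabbbababaabaa')
  16 → (2, 'bbabbbbabbbababaabaa')
  17 → (10, 'bbbababaabaa')
  18 → (6, 'bbbabbbababaabaa')
  19 → (1, 'bbbabbbbabbbababaabaa')
  20 → (5, 'bbbbabbbababaabaa')
  21 → (0, 'bbbbabbbbabbbababaabaa')

SA = [21, 20, 17, 18, 15, 13, 9, 4, 19, 16, 14, 12, 8, 3, 11, 7, 2, 10, 6, 1, 5, 0]
rank  pair      lcp
   1  s[21:],s[20:]  1  'a'
   2  s[20:],s[17:]  2  'aa'
   3  s[17:],s[18:]  1  'a'
   4  s[18:],s[15:]  4  'abaa'
   5  s[15:],s[13:]  3  'aba'
   6  s[13:],s[9:]  2  'ab'
   7  s[9:],s[4:]  4  'abbb'
   8  s[4:],s[19:]  0  ''
   9  s[19:],s[16:]  3  'baa'
  10  s[16:],s[14:]  2  'ba'
  11  s[14:],s[12:]  4  'baba'
  12  s[12:],s[8:]  3  'bab'
  13  s[8:],s[3:]  5  'babbb'
  14  s[3:],s[11:]  1  'b'
  15  s[11:],s[7:]  4  'bbab'
  16  s[7:],s[2:]  6  'bbabbb'
  17  s[2:],s[10:]  2  'bb'
  18  s[10:],s[6:]  5  'bbbab'
  19  s[6:],s[1:]  7  'bbbabbb'
  20  s[1:],s[5:]  3  'bbb'
  21  s[5:],s[0:]  8  'bbbbabbb'

n(n+1)/2 = 22·23/2 = 253
Σ LCP = 0 + 1 + 2 + 1 + 4 + 3 + 2 + 4 + 0 + 3 + 2 + 4 + 3 + 5 + 1 + 4 + 6 + 2 + 5 + 7 + 3 + 8 = 70
distinct = 253 − 70 = 183

183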